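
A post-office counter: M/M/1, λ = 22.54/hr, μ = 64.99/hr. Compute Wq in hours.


ρ = 22.54/64.99 = 0.3468
Wq = ρ/(μ−λ) = 0.3468/(64.99 − 22.54) = 0.3468/42.45 = 0.008170 hr

Final: 0.008170 hr


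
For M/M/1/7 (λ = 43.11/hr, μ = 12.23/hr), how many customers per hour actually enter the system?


ρ = 3.5249; P_K = (1−ρ)ρ^7/(1−ρ^8) = 0.716337
λ_eff = λ(1 − P_K) = 43.11·(1 − 0.716337) = 43.11·0.283663 = 12.2287 /hr

Final: 12.2287 /hr


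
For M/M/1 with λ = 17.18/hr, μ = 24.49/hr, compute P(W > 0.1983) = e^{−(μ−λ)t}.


W ~ Exponential(μ−λ) for M/M/1.
μ − λ = 24.49 − 17.18 = 7.3100
P(W > t) = e^{−(μ−λ)t} = e^{−1.4496} = 0.234670

Final: 0.234670


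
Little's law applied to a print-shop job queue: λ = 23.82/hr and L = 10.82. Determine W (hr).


W = L/λ = 10.82/23.82 = 0.4542 hr

Final: 0.4542 hr


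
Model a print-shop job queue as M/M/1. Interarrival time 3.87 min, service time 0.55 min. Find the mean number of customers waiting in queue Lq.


λ = 60/3.87 = 15.5039 /hr
μ = 60/0.55 = 109.0909 /hr
ρ = λ/μ = 15.5039/109.0909 = 0.1421
Lq = ρ²/(1−ρ) = 0.02020/0.8579 = 0.02354

Final: 0.02354


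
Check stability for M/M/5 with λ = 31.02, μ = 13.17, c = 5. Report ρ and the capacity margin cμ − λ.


Total capacity cμ = 5·13.17 = 65.85/hr
ρ = λ/(cμ) = 31.02/65.85 = 0.4711
Stable ⇔ ρ < 1: YES
Spare capacity = cμ − λ = 65.85 − 31.02 = 34.83/hr

Final: ρ = 0.4711; stable; margin = 34.83/hr


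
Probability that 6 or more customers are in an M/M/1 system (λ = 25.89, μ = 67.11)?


ρ = 25.89/67.11 = 0.3858
P(N ≥ n) = ρ^n = 0.3858^6 = 0.003297

Final: 0.003297


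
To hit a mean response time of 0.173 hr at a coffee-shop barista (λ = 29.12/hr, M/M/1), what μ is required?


W = 1/(μ−λ) ⇒ μ − λ = 1/W = 1/0.173 = 5.7803
μ = λ + 1/W = 29.12 + 5.7803 = 34.9003 per hr

Final: 34.9003 /hr


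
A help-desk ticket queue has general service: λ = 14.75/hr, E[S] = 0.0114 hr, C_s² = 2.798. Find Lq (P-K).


ρ = λ·E[S] = 14.75·0.0114 = 0.1681
Lq = ρ²(1+C_s²)/(2(1−ρ)) = 0.02827·(1+2.798)/(2·0.8318)
= 0.02827·3.7980/1.6637 = 0.06455

Final: 0.06455


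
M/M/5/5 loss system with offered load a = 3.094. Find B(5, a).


B(c,a) = (a^c/c!) / Σ_{k=0}^{c} a^k/k!
a^5/5! = 2.362764
Σ terms (k=0..5): 1.00000 + 3.09400 + 4.78642 + 4.93639 + 3.81830 + 2.36276 = 19.997874
B = 2.362764/19.997874 = 0.118151

Final: 0.118151


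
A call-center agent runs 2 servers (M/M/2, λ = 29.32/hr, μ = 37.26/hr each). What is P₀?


a = λ/μ = 29.32/37.26 = 0.7869; ρ = a/c = 0.3935
Σ_{k=0}^{1} a^k/k! (terms k=0..1) = 1.00000 + 0.78690 = 1.78690
Tail: a^2/(2!(1−ρ)) = 0.61922/(2·0.6065) = 0.51044
P₀ = 1/(1.78690 + 0.51044) = 1/2.29735 = 0.435285

Final: 0.435285


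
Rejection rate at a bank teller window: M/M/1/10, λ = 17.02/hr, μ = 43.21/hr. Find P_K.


ρ = λ/μ = 17.02/43.21 = 0.3939
P_K = (1−ρ)ρ^K/(1−ρ^(K+1)) = (0.6061·0.00008990)/(1 − 0.00003541)
= 0.00005449/0.999965 = 0.00005449

Final: 0.00005449


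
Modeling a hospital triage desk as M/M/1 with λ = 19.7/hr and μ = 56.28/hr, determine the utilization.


ρ = λ/μ = 19.7/56.28 = 0.3500

Final: 0.3500


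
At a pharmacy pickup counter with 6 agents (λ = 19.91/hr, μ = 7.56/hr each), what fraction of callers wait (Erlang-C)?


a = λ/μ = 2.6336; ρ = a/6 = 0.4389
P₀ = 0.071266 (from M/M/c formula)
C(c,a) = [a^c/(c!(1−ρ))]·P₀ = [333.65435/(720·0.5611)]·0.071266
= 0.82594·0.071266 = 0.058861

Final: 0.058861


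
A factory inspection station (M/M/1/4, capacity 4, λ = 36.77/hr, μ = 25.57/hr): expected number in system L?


ρ = 36.77/25.57 = 1.4380
L = ρ[1 − (K+1)ρ^K + Kρ^(K+1)] / [(1−ρ)(1−ρ^(K+1))]
Numerator: 1.4380·(1 − 5·4.276137 + 4·6.149142) = 6.062495
Denominator: (-0.4380)·(-5.149142) = 2.255393
L = 6.062495/2.255393 = 2.6880

Final: 2.6880


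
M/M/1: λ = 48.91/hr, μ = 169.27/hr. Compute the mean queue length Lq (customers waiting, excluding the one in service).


ρ = 48.91/169.27 = 0.2889
Lq = ρ²/(1−ρ) = 0.08349/0.7111 = 0.1174

Final: 0.1174


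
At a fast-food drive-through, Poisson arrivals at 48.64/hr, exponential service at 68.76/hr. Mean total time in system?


W = 1/(μ−λ) = 1/(68.76 − 48.64) = 1/20.12 = 0.04970 hr

Final: 0.04970 hr


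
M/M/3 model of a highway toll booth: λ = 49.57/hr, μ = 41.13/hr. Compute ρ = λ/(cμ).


ρ = λ/(cμ) = 49.57/(3·41.13) = 49.57/123.39 = 0.4017

Final: 0.4017


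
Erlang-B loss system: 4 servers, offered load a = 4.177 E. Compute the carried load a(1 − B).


B(4,4.177) = 0.327485 (Erlang-B)
Carried load = a(1 − B) = 4.177·(1 − 0.327485) = 4.177·0.672515 = 2.8091 E

Final: 2.8091 Erlangs


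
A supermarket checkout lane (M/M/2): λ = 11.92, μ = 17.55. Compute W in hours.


a = 0.6792; ρ = 0.3396; P₀ = 0.492982
Lq = P₀·a^c·ρ/(c!(1−ρ)²) = 0.08854
Wq = Lq/λ = 0.08854/11.92 = 0.007428 hr
W = Wq + 1/μ = 0.007428 + 0.05698 = 0.06441 hr

Final: 0.06441 hr


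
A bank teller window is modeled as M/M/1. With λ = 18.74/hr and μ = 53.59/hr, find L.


ρ = λ/μ = 18.74/53.59 = 0.3497
L = ρ/(1−ρ) = 0.3497/(1 − 0.3497) = 0.3497/0.6503 = 0.5377

Final: 0.5377


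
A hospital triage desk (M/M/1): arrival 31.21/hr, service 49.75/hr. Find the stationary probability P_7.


ρ = 31.21/49.75 = 0.6273
P_n = (1−ρ)·ρ^n = (1 − 0.6273)·0.6273^7 = 0.3727·0.038239 = 0.014250

Final: 0.014250


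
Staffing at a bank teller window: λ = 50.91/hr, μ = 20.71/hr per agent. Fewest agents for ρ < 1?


Stability requires cμ > λ ⇔ c > λ/μ.
λ/μ = 50.91/20.71 = 2.4582
Minimum integer c = ⌊2.4582⌋ + 1 = 3
Check: 3·20.71 = 62.13 > 50.91, while 2·20.71 = 41.42 ≤ 50.91

Final: 3 servers


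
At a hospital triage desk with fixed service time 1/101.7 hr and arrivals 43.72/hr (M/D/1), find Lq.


ρ = 43.72/101.7 = 0.4299
M/D/1: Lq = ρ²/(2(1−ρ)) = 0.1848/(2·0.5701) = 0.16208

Final: 0.16208


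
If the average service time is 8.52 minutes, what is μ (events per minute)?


μ = 1/(service time) in consistent units.
1 minute = 1 min, so μ = 1/8.52 = 0.1174 per minute

Final: 0.1174 /min


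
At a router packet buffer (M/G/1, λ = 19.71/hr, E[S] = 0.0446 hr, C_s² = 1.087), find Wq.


ρ = λ·E[S] = 19.71·0.0446 = 0.8791
E[S²] = E[S]²(1+C_s²) = 0.0446²·(1+1.087) = 0.004151
Wq = λ·E[S²]/(2(1−ρ)) = 19.71·0.004151/(2·0.1209) = 0.33830 hr

Final: 0.33830 hr


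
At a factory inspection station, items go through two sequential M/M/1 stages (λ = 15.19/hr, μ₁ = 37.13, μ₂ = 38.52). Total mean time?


Each node sees arrival rate λ = 15.19/hr (tandem ⇒ throughput preserved).
W₁ = 1/(μ₁−λ) = 1/(37.13−15.19) = 0.04558 hr
W₂ = 1/(μ₂−λ) = 1/(38.52−15.19) = 0.04286 hr
W_total = W₁ + W₂ = 0.04558 + 0.04286 = 0.08844 hr

Final: 0.08844 hr


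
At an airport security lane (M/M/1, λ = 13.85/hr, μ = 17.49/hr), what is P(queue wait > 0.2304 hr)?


ρ = 13.85/17.49 = 0.7919
P(Wq > t) = ρ·e^{−(μ−λ)t} = 0.7919·e^{−0.8387}
= 0.7919·0.432291 = 0.342323

Final: 0.342323


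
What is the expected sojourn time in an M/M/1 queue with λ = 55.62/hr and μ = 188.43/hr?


W = 1/(μ−λ) = 1/(188.43 − 55.62) = 1/132.81 = 0.007530 hr

Final: 0.007530 hr


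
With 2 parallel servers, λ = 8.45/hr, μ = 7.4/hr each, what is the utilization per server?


ρ = λ/(cμ) = 8.45/(2·7.4) = 8.45/14.80 = 0.5709

Final: 0.5709


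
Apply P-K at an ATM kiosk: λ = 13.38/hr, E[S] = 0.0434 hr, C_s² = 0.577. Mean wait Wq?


ρ = λ·E[S] = 13.38·0.0434 = 0.5807
E[S²] = E[S]²(1+C_s²) = 0.0434²·(1+0.577) = 0.002970
Wq = λ·E[S²]/(2(1−ρ)) = 13.38·0.002970/(2·0.4193) = 0.04739 hr

Final: 0.04739 hr


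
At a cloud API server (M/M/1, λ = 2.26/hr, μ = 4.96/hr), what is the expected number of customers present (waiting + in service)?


ρ = λ/μ = 2.26/4.96 = 0.4556
L = ρ/(1−ρ) = 0.4556/(1 − 0.4556) = 0.4556/0.5444 = 0.8370

Final: 0.8370


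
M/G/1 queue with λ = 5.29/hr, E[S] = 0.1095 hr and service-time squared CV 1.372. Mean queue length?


ρ = λ·E[S] = 5.29·0.1095 = 0.5793
Lq = ρ²(1+C_s²)/(2(1−ρ)) = 0.3355·(1+1.372)/(2·0.4207)
= 0.3355·2.3720/0.8415 = 0.94581

Final: 0.94581


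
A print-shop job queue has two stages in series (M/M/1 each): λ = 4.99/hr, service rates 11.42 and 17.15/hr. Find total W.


Each node sees arrival rate λ = 4.99/hr (tandem ⇒ throughput preserved).
W₁ = 1/(μ₁−λ) = 1/(11.42−4.99) = 0.15552 hr
W₂ = 1/(μ₂−λ) = 1/(17.15−4.99) = 0.08224 hr
W_total = W₁ + W₂ = 0.15552 + 0.08224 = 0.23776 hr

Final: 0.23776 hr


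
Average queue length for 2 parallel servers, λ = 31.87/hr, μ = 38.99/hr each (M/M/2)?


a = λ/μ = 0.8174; ρ = a/2 = 0.4087
P₀ = 0.419754
Lq = P₀·a^c·ρ / (c!·(1−ρ)²) = 0.419754·0.66812·0.4087/(2·0.34964)
= 0.16391

Final: 0.16391


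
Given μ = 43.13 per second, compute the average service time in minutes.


Mean service time = 1/μ = 1/43.13 second = 0.02319 second
In minutes: 0.02319 × 0.0166667 = 0.0003864 min

Final: 0.0003864 min


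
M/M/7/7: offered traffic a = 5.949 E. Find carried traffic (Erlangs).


B(7,5.949) = 0.181734 (Erlang-B)
Carried load = a(1 − B) = 5.949·(1 − 0.181734) = 5.949·0.818266 = 4.8679 E

Final: 4.8679 Erlangs


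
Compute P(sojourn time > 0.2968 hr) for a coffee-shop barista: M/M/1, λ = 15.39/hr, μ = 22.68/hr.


W ~ Exponential(μ−λ) for M/M/1.
μ − λ = 22.68 − 15.39 = 7.2900
P(W > t) = e^{−(μ−λ)t} = e^{−2.1637} = 0.114902

Final: 0.114902


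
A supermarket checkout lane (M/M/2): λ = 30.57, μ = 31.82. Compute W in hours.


a = 0.9607; ρ = 0.4804; P₀ = 0.351024
Lq = P₀·a^c·ρ/(c!(1−ρ)²) = 0.28817
Wq = Lq/λ = 0.28817/30.57 = 0.009427 hr
W = Wq + 1/μ = 0.009427 + 0.03143 = 0.04085 hr

Final: 0.04085 hr


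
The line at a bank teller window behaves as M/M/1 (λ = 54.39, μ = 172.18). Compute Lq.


ρ = 54.39/172.18 = 0.3159
Lq = ρ²/(1−ρ) = 0.09979/0.6841 = 0.1459

Final: 0.1459


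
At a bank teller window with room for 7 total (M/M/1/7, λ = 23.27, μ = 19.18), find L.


ρ = 23.27/19.18 = 1.2132
L = ρ[1 − (K+1)ρ^K + Kρ^(K+1)] / [(1−ρ)(1−ρ^(K+1))]
Numerator: 1.2132·(1 − 8·3.869318 + 7·4.694423) = 3.526189
Denominator: (-0.2132)·(-3.694423) = 0.787810
L = 3.526189/0.787810 = 4.4759

Final: 4.4759


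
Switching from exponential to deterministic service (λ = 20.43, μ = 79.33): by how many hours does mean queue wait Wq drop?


ρ = 20.43/79.33 = 0.2575
Wq(M/M/1) = ρ/(μ−λ) = 0.2575/58.90 = 0.004372 hr
Wq(M/D/1) = ρ/(2(μ−λ)) = 0.002186 hr
Savings = 0.004372 − 0.002186 = 0.002186 hr

Final: 0.002186 hr


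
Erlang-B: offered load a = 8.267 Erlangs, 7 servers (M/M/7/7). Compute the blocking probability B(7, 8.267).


B(c,a) = (a^c/c!) / Σ_{k=0}^{c} a^k/k!
a^7/7! = 523.606497
Σ terms (k=0..7): 1.00000 + 8.26700 + 34.17164 + 94.16566 + 194.61688 + 321.77955 + 443.35859 + 523.60650 = 1620.965828
B = 523.606497/1620.965828 = 0.323021

Final: 0.323021


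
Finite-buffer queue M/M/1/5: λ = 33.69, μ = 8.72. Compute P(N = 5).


ρ = λ/μ = 33.69/8.72 = 3.8635
P_K = (1−ρ)ρ^K/(1−ρ^(K+1)) = (-2.8635·860.840379)/(1 − 3325.884448)
= -2465.044068/-3324.884448 = 0.741392

Final: 0.741392


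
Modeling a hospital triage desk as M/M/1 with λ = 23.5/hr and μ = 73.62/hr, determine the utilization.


ρ = λ/μ = 23.5/73.62 = 0.3192

Final: 0.3192


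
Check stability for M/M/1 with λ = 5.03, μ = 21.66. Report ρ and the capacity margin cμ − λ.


Total capacity cμ = 1·21.66 = 21.66/hr
ρ = λ/(cμ) = 5.03/21.66 = 0.2322
Stable ⇔ ρ < 1: YES
Spare capacity = cμ − λ = 21.66 − 5.03 = 16.63/hr

Final: ρ = 0.2322; stable; margin = 16.63/hr


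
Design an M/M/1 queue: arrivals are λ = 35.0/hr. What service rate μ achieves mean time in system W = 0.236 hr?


W = 1/(μ−λ) ⇒ μ − λ = 1/W = 1/0.236 = 4.2373
μ = λ + 1/W = 35.0 + 4.2373 = 39.2373 per hr

Final: 39.2373 /hr


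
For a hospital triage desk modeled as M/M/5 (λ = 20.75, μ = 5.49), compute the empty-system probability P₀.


a = λ/μ = 20.75/5.49 = 3.7796; ρ = a/c = 0.7559
Σ_{k=0}^{4} a^k/k! (terms k=0..4) = 1.00000 + 3.77960 + 7.14269 + 8.99883 + 8.50299 = 29.42411
Tail: a^5/(5!(1−ρ)) = 771.30968/(120·0.2441) = 26.33389
P₀ = 1/(29.42411 + 26.33389) = 1/55.75800 = 0.017935

Final: 0.017935


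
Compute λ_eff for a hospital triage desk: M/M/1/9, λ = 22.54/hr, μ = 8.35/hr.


ρ = 2.6994; P_K = (1−ρ)ρ^9/(1−ρ^10) = 0.629578
λ_eff = λ(1 − P_K) = 22.54·(1 − 0.629578) = 22.54·0.370422 = 8.3493 /hr

Final: 8.3493 /hr


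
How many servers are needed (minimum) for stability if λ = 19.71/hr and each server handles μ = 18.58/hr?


Stability requires cμ > λ ⇔ c > λ/μ.
λ/μ = 19.71/18.58 = 1.0608
Minimum integer c = ⌊1.0608⌋ + 1 = 2
Check: 2·18.58 = 37.16 > 19.71, while 1·18.58 = 18.58 ≤ 19.71

Final: 2 servers


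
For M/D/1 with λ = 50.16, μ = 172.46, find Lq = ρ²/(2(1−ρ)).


ρ = 50.16/172.46 = 0.2909
M/D/1: Lq = ρ²/(2(1−ρ)) = 0.08459/(2·0.7091) = 0.05964

Final: 0.05964


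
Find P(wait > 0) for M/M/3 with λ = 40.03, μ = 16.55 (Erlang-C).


a = λ/μ = 2.4187; ρ = a/3 = 0.8062
P₀ = 0.054008 (from M/M/c formula)
C(c,a) = [a^c/(c!(1−ρ))]·P₀ = [14.15021/(6·0.1938)]·0.054008
= 12.17183·0.054008 = 0.657379

Final: 0.657379


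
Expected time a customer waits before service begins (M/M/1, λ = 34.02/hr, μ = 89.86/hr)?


ρ = 34.02/89.86 = 0.3786
Wq = ρ/(μ−λ) = 0.3786/(89.86 − 34.02) = 0.3786/55.84 = 0.006780 hr

Final: 0.006780 hr


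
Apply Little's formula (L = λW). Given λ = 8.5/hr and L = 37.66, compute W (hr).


W = L/λ = 37.66/8.5 = 4.4306 hr

Final: 4.4306 hr


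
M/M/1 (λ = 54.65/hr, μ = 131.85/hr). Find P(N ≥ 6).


ρ = 54.65/131.85 = 0.4145
P(N ≥ n) = ρ^n = 0.4145^6 = 0.005071

Final: 0.005071


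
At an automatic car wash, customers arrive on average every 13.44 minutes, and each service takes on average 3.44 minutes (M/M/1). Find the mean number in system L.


λ = 60/13.44 = 4.4643 /hr
μ = 60/3.44 = 17.4419 /hr
ρ = λ/μ = 4.4643/17.4419 = 0.2560
L = ρ/(1−ρ) = 0.2560/0.7440 = 0.3440

Final: 0.3440


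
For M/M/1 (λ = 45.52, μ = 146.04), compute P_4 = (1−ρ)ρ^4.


ρ = 45.52/146.04 = 0.3117
P_n = (1−ρ)·ρ^n = (1 − 0.3117)·0.3117^4 = 0.6883·0.009439 = 0.006497

Final: 0.006497


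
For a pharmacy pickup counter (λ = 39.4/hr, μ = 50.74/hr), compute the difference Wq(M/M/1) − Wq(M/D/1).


ρ = 39.4/50.74 = 0.7765
Wq(M/M/1) = ρ/(μ−λ) = 0.7765/11.34 = 0.06848 hr
Wq(M/D/1) = ρ/(2(μ−λ)) = 0.03424 hr
Savings = 0.06848 − 0.03424 = 0.03424 hr

Final: 0.03424 hr


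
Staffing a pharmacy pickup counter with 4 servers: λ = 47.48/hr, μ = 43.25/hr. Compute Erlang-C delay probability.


a = λ/μ = 1.0978; ρ = a/4 = 0.2745
P₀ = 0.332855 (from M/M/c formula)
C(c,a) = [a^c/(c!(1−ρ))]·P₀ = [1.45244/(24·0.7255)]·0.332855
= 0.08341·0.332855 = 0.027764

Final: 0.027764


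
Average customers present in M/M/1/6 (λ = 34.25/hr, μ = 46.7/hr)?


ρ = 34.25/46.7 = 0.7334
L = ρ[1 − (K+1)ρ^K + Kρ^(K+1)] / [(1−ρ)(1−ρ^(K+1))]
Numerator: 0.7334·(1 − 7·0.155619 + 6·0.114132) = 0.436711
Denominator: (0.2666)·(0.885868) = 0.236168
L = 0.436711/0.236168 = 1.8492

Final: 1.8492


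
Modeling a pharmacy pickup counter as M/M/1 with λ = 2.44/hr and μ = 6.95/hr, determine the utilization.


ρ = λ/μ = 2.44/6.95 = 0.3511

Final: 0.3511


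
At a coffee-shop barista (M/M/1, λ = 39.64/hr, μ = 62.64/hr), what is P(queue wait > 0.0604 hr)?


ρ = 39.64/62.64 = 0.6328
P(Wq > t) = ρ·e^{−(μ−λ)t} = 0.6328·e^{−1.3892}
= 0.6328·0.249275 = 0.157747

Final: 0.157747


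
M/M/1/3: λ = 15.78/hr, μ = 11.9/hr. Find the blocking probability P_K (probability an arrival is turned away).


ρ = λ/μ = 15.78/11.9 = 1.3261
P_K = (1−ρ)ρ^K/(1−ρ^(K+1)) = (-0.3261·2.331740)/(1 − 3.092005)
= -0.760265/-2.092005 = 0.363414

Final: 0.363414


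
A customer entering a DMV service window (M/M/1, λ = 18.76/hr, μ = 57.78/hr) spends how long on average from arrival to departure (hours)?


W = 1/(μ−λ) = 1/(57.78 − 18.76) = 1/39.02 = 0.02563 hr

Final: 0.02563 hr


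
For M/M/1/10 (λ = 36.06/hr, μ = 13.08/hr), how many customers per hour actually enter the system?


ρ = 2.7569; P_K = (1−ρ)ρ^10/(1−ρ^11) = 0.637280
λ_eff = λ(1 − P_K) = 36.06·(1 − 0.637280) = 36.06·0.362720 = 13.0797 /hr

Final: 13.0797 /hr


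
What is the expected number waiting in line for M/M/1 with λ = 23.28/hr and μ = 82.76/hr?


ρ = 23.28/82.76 = 0.2813
Lq = ρ²/(1−ρ) = 0.07913/0.7187 = 0.1101

Final: 0.1101


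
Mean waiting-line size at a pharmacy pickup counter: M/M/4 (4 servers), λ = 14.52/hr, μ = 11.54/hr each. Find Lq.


a = λ/μ = 1.2582; ρ = a/4 = 0.3146
P₀ = 0.282953
Lq = P₀·a^c·ρ / (c!·(1−ρ)²) = 0.282953·2.50636·0.3146/(24·0.46983)
= 0.01978

Final: 0.01978


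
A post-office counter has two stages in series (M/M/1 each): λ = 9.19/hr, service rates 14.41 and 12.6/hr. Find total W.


Each node sees arrival rate λ = 9.19/hr (tandem ⇒ throughput preserved).
W₁ = 1/(μ₁−λ) = 1/(14.41−9.19) = 0.19157 hr
W₂ = 1/(μ₂−λ) = 1/(12.6−9.19) = 0.29326 hr
W_total = W₁ + W₂ = 0.19157 + 0.29326 = 0.48483 hr

Final: 0.48483 hr


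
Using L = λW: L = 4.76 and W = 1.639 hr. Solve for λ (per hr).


λ = L/W = 4.76/1.639 = 2.9042 /hr

Final: 2.9042 /hr


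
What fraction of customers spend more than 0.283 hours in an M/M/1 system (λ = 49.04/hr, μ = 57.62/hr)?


W ~ Exponential(μ−λ) for M/M/1.
μ − λ = 57.62 − 49.04 = 8.5800
P(W > t) = e^{−(μ−λ)t} = e^{−2.4281} = 0.088201

Final: 0.088201


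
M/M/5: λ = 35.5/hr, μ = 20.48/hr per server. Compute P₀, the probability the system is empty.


a = λ/μ = 35.5/20.48 = 1.7334; ρ = a/c = 0.3467
Σ_{k=0}^{4} a^k/k! (terms k=0..4) = 1.00000 + 1.73340 + 1.50234 + 0.86805 + 0.37617 = 5.47995
Tail: a^5/(5!(1−ρ)) = 15.64920/(120·0.6533) = 0.19961
P₀ = 1/(5.47995 + 0.19961) = 1/5.67956 = 0.176070

Final: 0.176070


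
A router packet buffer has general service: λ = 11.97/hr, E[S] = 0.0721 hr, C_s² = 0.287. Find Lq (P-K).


ρ = λ·E[S] = 11.97·0.0721 = 0.8630
Lq = ρ²(1+C_s²)/(2(1−ρ)) = 0.7448·(1+0.287)/(2·0.1370)
= 0.7448·1.2870/0.2739 = 3.49948

Final: 3.49948


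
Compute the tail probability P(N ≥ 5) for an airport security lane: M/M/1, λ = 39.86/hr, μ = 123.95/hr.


ρ = 39.86/123.95 = 0.3216
P(N ≥ n) = ρ^n = 0.3216^5 = 0.003439

Final: 0.003439


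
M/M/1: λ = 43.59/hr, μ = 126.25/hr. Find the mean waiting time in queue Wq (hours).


ρ = 43.59/126.25 = 0.3453
Wq = ρ/(μ−λ) = 0.3453/(126.25 − 43.59) = 0.3453/82.66 = 0.004177 hr

Final: 0.004177 hr


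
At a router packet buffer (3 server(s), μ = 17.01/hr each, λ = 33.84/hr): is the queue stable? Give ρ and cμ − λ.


Total capacity cμ = 3·17.01 = 51.03/hr
ρ = λ/(cμ) = 33.84/51.03 = 0.6631
Stable ⇔ ρ < 1: YES
Spare capacity = cμ − λ = 51.03 − 33.84 = 17.19/hr

Final: ρ = 0.6631; stable; margin = 17.19/hr


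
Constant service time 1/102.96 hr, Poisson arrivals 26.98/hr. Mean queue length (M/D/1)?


ρ = 26.98/102.96 = 0.2620
M/D/1: Lq = ρ²/(2(1−ρ)) = 0.06867/(2·0.7380) = 0.04652

Final: 0.04652


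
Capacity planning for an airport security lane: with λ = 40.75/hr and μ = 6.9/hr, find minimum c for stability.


Stability requires cμ > λ ⇔ c > λ/μ.
λ/μ = 40.75/6.9 = 5.9058
Minimum integer c = ⌊5.9058⌋ + 1 = 6
Check: 6·6.9 = 41.40 > 40.75, while 5·6.9 = 34.50 ≤ 40.75

Final: 6 servers


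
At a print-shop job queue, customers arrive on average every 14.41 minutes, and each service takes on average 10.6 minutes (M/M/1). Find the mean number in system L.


λ = 60/14.41 = 4.1638 /hr
μ = 60/10.6 = 5.6604 /hr
ρ = λ/μ = 4.1638/5.6604 = 0.7356
L = ρ/(1−ρ) = 0.7356/0.2644 = 2.7822

Final: 2.7822


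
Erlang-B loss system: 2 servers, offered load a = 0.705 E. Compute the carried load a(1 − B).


B(2,0.705) = 0.127213 (Erlang-B)
Carried load = a(1 − B) = 0.705·(1 − 0.127213) = 0.705·0.872787 = 0.6153 E

Final: 0.6153 Erlangs


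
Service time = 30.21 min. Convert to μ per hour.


μ = 1/(service time) in consistent units.
1 hour = 60 min, so μ = 60/30.21 = 1.9861 per hour

Final: 1.9861 /hr


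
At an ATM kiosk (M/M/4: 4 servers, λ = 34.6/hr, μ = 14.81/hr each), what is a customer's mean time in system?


a = 2.3363; ρ = 0.5841; P₀ = 0.089486
Lq = P₀·a^c·ρ/(c!(1−ρ)²) = 0.37501
Wq = Lq/λ = 0.37501/34.6 = 0.01084 hr
W = Wq + 1/μ = 0.01084 + 0.06752 = 0.07836 hr

Final: 0.07836 hr


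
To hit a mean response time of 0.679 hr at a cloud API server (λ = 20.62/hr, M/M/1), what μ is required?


W = 1/(μ−λ) ⇒ μ − λ = 1/W = 1/0.679 = 1.4728
μ = λ + 1/W = 20.62 + 1.4728 = 22.0928 per hr

Final: 22.0928 /hr


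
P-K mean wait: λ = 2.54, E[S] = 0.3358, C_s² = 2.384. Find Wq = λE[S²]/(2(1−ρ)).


ρ = λ·E[S] = 2.54·0.3358 = 0.8529
E[S²] = E[S]²(1+C_s²) = 0.3358²·(1+2.384) = 0.381585
Wq = λ·E[S²]/(2(1−ρ)) = 2.54·0.381585/(2·0.1471) = 3.29517 hr

Final: 3.29517 hr


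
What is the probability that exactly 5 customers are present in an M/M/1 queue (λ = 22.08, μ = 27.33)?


ρ = 22.08/27.33 = 0.8079
P_n = (1−ρ)·ρ^n = (1 − 0.8079)·0.8079^5 = 0.1921·0.344189 = 0.066118

Final: 0.066118


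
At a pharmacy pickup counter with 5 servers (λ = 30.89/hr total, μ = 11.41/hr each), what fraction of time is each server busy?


ρ = λ/(cμ) = 30.89/(5·11.41) = 30.89/57.05 = 0.5415

Final: 0.5415


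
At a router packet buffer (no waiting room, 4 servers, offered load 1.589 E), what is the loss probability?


B(c,a) = (a^c/c!) / Σ_{k=0}^{c} a^k/k!
a^4/4! = 0.265634
Σ terms (k=0..4): 1.00000 + 1.58900 + 1.26246 + 0.66868 + 0.26563 = 4.785778
B = 0.265634/4.785778 = 0.055505

Final: 0.055505


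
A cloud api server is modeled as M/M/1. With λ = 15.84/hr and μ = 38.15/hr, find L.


ρ = λ/μ = 15.84/38.15 = 0.4152
L = ρ/(1−ρ) = 0.4152/(1 − 0.4152) = 0.4152/0.5848 = 0.7100

Final: 0.7100


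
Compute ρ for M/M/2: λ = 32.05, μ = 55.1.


ρ = λ/(cμ) = 32.05/(2·55.1) = 32.05/110.20 = 0.2908

Final: 0.2908


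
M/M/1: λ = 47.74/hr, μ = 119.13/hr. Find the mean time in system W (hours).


W = 1/(μ−λ) = 1/(119.13 − 47.74) = 1/71.39 = 0.01401 hr

Final: 0.01401 hr


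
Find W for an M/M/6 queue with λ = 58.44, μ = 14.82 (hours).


a = 3.9433; ρ = 0.6572; P₀ = 0.017796
Lq = P₀·a^c·ρ/(c!(1−ρ)²) = 0.51980
Wq = Lq/λ = 0.51980/58.44 = 0.008895 hr
W = Wq + 1/μ = 0.008895 + 0.06748 = 0.07637 hr

Final: 0.07637 hr


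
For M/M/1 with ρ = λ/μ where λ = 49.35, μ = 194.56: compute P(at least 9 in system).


ρ = 49.35/194.56 = 0.2536
P(N ≥ n) = ρ^n = 0.2536^9 = 0.000004346

Final: 0.000004346


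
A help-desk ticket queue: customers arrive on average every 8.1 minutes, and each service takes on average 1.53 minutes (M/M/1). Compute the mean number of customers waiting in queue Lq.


λ = 60/8.1 = 7.4074 /hr
μ = 60/1.53 = 39.2157 /hr
ρ = λ/μ = 7.4074/39.2157 = 0.1889
Lq = ρ²/(1−ρ) = 0.03568/0.8111 = 0.04399

Final: 0.04399


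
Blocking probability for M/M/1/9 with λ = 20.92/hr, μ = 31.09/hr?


ρ = λ/μ = 20.92/31.09 = 0.6729
P_K = (1−ρ)ρ^K/(1−ρ^(K+1)) = (0.3271·0.028279)/(1 − 0.019029)
= 0.009251/0.980971 = 0.009430

Final: 0.009430


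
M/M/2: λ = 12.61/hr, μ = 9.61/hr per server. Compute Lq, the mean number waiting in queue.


a = λ/μ = 1.3122; ρ = a/2 = 0.6561
P₀ = 0.207666
Lq = P₀·a^c·ρ / (c!·(1−ρ)²) = 0.207666·1.72180·0.6561/(2·0.11828)
= 0.99171

Final: 0.99171


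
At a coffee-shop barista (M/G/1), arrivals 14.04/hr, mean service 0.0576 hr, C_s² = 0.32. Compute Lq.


ρ = λ·E[S] = 14.04·0.0576 = 0.8087
Lq = ρ²(1+C_s²)/(2(1−ρ)) = 0.6540·(1+0.32)/(2·0.1913)
= 0.6540·1.3200/0.3826 = 2.25641

Final: 2.25641


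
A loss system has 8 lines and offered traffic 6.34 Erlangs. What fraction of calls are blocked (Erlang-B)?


B(c,a) = (a^c/c!) / Σ_{k=0}^{c} a^k/k!
a^8/8! = 64.743107
Σ terms (k=0..8): 1.00000 + 6.34000 + 20.09780 + 42.47335 + 67.32026 + 85.36209 + 90.19928 + 81.69477 + 64.74311 = 459.230658
B = 64.743107/459.230658 = 0.140982

Final: 0.140982


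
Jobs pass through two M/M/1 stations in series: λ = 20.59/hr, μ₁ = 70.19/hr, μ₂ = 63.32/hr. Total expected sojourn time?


Each node sees arrival rate λ = 20.59/hr (tandem ⇒ throughput preserved).
W₁ = 1/(μ₁−λ) = 1/(70.19−20.59) = 0.02016 hr
W₂ = 1/(μ₂−λ) = 1/(63.32−20.59) = 0.02340 hr
W_total = W₁ + W₂ = 0.02016 + 0.02340 = 0.04356 hr

Final: 0.04356 hr


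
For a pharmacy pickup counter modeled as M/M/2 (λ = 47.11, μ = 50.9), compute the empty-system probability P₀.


a = λ/μ = 47.11/50.9 = 0.9255; ρ = a/c = 0.4628
Σ_{k=0}^{1} a^k/k! (terms k=0..1) = 1.00000 + 0.92554 = 1.92554
Tail: a^2/(2!(1−ρ)) = 0.85662/(2·0.5372) = 0.79726
P₀ = 1/(1.92554 + 0.79726) = 1/2.72280 = 0.367269

Final: 0.367269


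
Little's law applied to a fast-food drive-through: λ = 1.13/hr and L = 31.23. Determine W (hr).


W = L/λ = 31.23/1.13 = 27.6372 hr

Final: 27.6372 hr


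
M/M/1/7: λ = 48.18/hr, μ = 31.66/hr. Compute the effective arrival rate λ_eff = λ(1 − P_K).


ρ = 1.5218; P_K = (1−ρ)ρ^7/(1−ρ^8) = 0.355231
λ_eff = λ(1 − P_K) = 48.18·(1 − 0.355231) = 48.18·0.644769 = 31.0650 /hr

Final: 31.0650 /hr


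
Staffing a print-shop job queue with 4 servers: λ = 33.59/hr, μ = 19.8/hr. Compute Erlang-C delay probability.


a = λ/μ = 1.6965; ρ = a/4 = 0.4241
P₀ = 0.180230 (from M/M/c formula)
C(c,a) = [a^c/(c!(1−ρ))]·P₀ = [8.28284/(24·0.5759)]·0.180230
= 0.59928·0.180230 = 0.108009

Final: 0.108009


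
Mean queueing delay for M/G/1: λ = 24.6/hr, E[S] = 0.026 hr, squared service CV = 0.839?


ρ = λ·E[S] = 24.6·0.026 = 0.6396
E[S²] = E[S]²(1+C_s²) = 0.026²·(1+0.839) = 0.001243
Wq = λ·E[S²]/(2(1−ρ)) = 24.6·0.001243/(2·0.3604) = 0.04243 hr

Final: 0.04243 hr


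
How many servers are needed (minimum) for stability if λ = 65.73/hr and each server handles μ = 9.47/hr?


Stability requires cμ > λ ⇔ c > λ/μ.
λ/μ = 65.73/9.47 = 6.9409
Minimum integer c = ⌊6.9409⌋ + 1 = 7
Check: 7·9.47 = 66.29 > 65.73, while 6·9.47 = 56.82 ≤ 65.73

Final: 7 servers


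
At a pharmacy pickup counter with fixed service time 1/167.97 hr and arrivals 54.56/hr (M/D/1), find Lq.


ρ = 54.56/167.97 = 0.3248
M/D/1: Lq = ρ²/(2(1−ρ)) = 0.1055/(2·0.6752) = 0.07813

Final: 0.07813


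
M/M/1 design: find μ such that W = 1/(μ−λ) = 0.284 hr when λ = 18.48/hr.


W = 1/(μ−λ) ⇒ μ − λ = 1/W = 1/0.284 = 3.5211
μ = λ + 1/W = 18.48 + 3.5211 = 22.0011 per hr

Final: 22.0011 /hr


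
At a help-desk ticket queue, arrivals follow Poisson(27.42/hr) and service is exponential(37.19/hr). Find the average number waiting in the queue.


ρ = 27.42/37.19 = 0.7373
Lq = ρ²/(1−ρ) = 0.5436/0.2627 = 2.0693

Final: 2.0693


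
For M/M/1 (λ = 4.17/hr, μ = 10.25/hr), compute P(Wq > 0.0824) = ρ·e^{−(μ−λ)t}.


ρ = 4.17/10.25 = 0.4068
P(Wq > t) = ρ·e^{−(μ−λ)t} = 0.4068·e^{−0.5010}
= 0.4068·0.605929 = 0.246510

Final: 0.246510


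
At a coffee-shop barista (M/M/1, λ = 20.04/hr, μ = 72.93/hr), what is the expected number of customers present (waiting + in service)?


ρ = λ/μ = 20.04/72.93 = 0.2748
L = ρ/(1−ρ) = 0.2748/(1 − 0.2748) = 0.2748/0.7252 = 0.3789

Final: 0.3789


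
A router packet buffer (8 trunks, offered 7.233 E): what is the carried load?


B(8,7.233) = 0.192206 (Erlang-B)
Carried load = a(1 − B) = 7.233·(1 − 0.192206) = 7.233·0.807794 = 5.8428 E

Final: 5.8428 Erlangs


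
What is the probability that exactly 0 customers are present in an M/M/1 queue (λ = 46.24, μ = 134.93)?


ρ = 46.24/134.93 = 0.3427
P_n = (1−ρ)·ρ^n = (1 − 0.3427)·0.3427^0 = 0.6573·1.000000 = 0.657304

Final: 0.657304


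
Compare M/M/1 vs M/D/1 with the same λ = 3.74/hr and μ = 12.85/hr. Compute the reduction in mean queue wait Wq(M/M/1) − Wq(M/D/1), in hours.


ρ = 3.74/12.85 = 0.2911
Wq(M/M/1) = ρ/(μ−λ) = 0.2911/9.11 = 0.03195 hr
Wq(M/D/1) = ρ/(2(μ−λ)) = 0.01597 hr
Savings = 0.03195 − 0.01597 = 0.01597 hr

Final: 0.01597 hr


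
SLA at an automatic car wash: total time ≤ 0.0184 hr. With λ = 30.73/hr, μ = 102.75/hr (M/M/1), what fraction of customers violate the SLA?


W ~ Exponential(μ−λ) for M/M/1.
μ − λ = 102.75 − 30.73 = 72.0200
P(W > t) = e^{−(μ−λ)t} = e^{−1.3252} = 0.265758

Final: 0.265758


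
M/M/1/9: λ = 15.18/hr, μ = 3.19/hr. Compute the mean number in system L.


ρ = 15.18/3.19 = 4.7586
L = ρ[1 − (K+1)ρ^K + Kρ^(K+1)] / [(1−ρ)(1−ρ^(K+1))]
Numerator: 4.7586·(1 − 10·1251208.818193 + 9·5954028.169330) = 195456377.765607
Denominator: (-3.7586)·(-5954027.169330) = 22378929.705414
L = 195456377.765607/22378929.705414 = 8.7339

Final: 8.7339


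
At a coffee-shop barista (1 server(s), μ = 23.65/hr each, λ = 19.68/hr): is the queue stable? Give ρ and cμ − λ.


Total capacity cμ = 1·23.65 = 23.65/hr
ρ = λ/(cμ) = 19.68/23.65 = 0.8321
Stable ⇔ ρ < 1: YES
Spare capacity = cμ − λ = 23.65 − 19.68 = 3.97/hr

Final: ρ = 0.8321; stable; margin = 3.97/hr


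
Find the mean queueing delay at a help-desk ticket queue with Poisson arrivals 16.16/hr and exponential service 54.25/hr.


ρ = 16.16/54.25 = 0.2979
Wq = ρ/(μ−λ) = 0.2979/(54.25 − 16.16) = 0.2979/38.09 = 0.007820 hr

Final: 0.007820 hr


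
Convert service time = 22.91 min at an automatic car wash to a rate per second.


μ = 1/(service time) in consistent units.
1 second = 0.0166667 min, so μ = 0.0166667/22.91 = 0.0007275 per second

Final: 0.0007275 /sec


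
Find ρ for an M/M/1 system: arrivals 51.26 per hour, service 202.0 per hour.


ρ = λ/μ = 51.26/202.0 = 0.2538

Final: 0.2538


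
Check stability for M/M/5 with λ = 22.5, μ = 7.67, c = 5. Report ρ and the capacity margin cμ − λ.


Total capacity cμ = 5·7.67 = 38.35/hr
ρ = λ/(cμ) = 22.5/38.35 = 0.5867
Stable ⇔ ρ < 1: YES
Spare capacity = cμ − λ = 38.35 − 22.5 = 15.85/hr

Final: ρ = 0.5867; stable; margin = 15.85/hr


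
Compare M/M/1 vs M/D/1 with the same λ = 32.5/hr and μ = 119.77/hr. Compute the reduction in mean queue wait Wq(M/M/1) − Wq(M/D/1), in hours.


ρ = 32.5/119.77 = 0.2714
Wq(M/M/1) = ρ/(μ−λ) = 0.2714/87.27 = 0.003109 hr
Wq(M/D/1) = ρ/(2(μ−λ)) = 0.001555 hr
Savings = 0.003109 − 0.001555 = 0.001555 hr

Final: 0.001555 hr


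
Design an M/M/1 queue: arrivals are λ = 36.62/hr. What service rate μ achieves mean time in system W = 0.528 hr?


W = 1/(μ−λ) ⇒ μ − λ = 1/W = 1/0.528 = 1.8939
μ = λ + 1/W = 36.62 + 1.8939 = 38.5139 per hr

Final: 38.5139 /hr


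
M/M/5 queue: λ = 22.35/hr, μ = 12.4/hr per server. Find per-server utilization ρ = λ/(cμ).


ρ = λ/(cμ) = 22.35/(5·12.4) = 22.35/62.00 = 0.3605

Final: 0.3605


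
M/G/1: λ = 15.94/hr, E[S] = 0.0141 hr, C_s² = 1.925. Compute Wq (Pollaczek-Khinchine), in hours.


ρ = λ·E[S] = 15.94·0.0141 = 0.2248
E[S²] = E[S]²(1+C_s²) = 0.0141²·(1+1.925) = 0.0005815
Wq = λ·E[S²]/(2(1−ρ)) = 15.94·0.0005815/(2·0.7752) = 0.005978 hr

Final: 0.005978 hr


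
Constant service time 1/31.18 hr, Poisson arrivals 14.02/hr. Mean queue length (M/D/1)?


ρ = 14.02/31.18 = 0.4496
M/D/1: Lq = ρ²/(2(1−ρ)) = 0.2022/(2·0.5504) = 0.18368

Final: 0.18368


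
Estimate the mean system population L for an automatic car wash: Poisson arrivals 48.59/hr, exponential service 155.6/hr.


ρ = λ/μ = 48.59/155.6 = 0.3123
L = ρ/(1−ρ) = 0.3123/(1 − 0.3123) = 0.3123/0.6877 = 0.4541

Final: 0.4541


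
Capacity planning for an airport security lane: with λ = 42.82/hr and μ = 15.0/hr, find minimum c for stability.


Stability requires cμ > λ ⇔ c > λ/μ.
λ/μ = 42.82/15.0 = 2.8547
Minimum integer c = ⌊2.8547⌋ + 1 = 3
Check: 3·15.0 = 45.00 > 42.82, while 2·15.0 = 30.00 ≤ 42.82

Final: 3 servers


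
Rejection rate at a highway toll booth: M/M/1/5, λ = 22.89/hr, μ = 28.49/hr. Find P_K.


ρ = λ/μ = 22.89/28.49 = 0.8034
P_K = (1−ρ)ρ^K/(1−ρ^(K+1)) = (0.1966·0.334786)/(1 − 0.268980)
= 0.065806/0.731020 = 0.090019

Final: 0.090019


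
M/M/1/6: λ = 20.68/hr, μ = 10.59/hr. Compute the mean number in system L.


ρ = 20.68/10.59 = 1.9528
L = ρ[1 − (K+1)ρ^K + Kρ^(K+1)] / [(1−ρ)(1−ρ^(K+1))]
Numerator: 1.9528·(1 − 7·55.453306 + 6·108.288421) = 512.718283
Denominator: (-0.9528)·(-107.288421) = 102.222867
L = 512.718283/102.222867 = 5.0157

Final: 5.0157


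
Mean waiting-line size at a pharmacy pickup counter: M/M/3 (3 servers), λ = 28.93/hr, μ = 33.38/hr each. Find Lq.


a = λ/μ = 0.8667; ρ = a/3 = 0.2889
P₀ = 0.417564
Lq = P₀·a^c·ρ / (c!·(1−ρ)²) = 0.417564·0.65101·0.2889/(6·0.50567)
= 0.02588

Final: 0.02588


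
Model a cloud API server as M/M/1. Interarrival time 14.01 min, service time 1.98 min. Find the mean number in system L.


λ = 60/14.01 = 4.2827 /hr
μ = 60/1.98 = 30.3030 /hr
ρ = λ/μ = 4.2827/30.3030 = 0.1413
L = ρ/(1−ρ) = 0.1413/0.8587 = 0.1646

Final: 0.1646


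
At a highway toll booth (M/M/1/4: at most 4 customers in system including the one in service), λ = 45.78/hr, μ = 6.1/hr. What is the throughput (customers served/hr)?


ρ = 7.5049; P_K = (1−ρ)ρ^4/(1−ρ^5) = 0.866790
λ_eff = λ(1 − P_K) = 45.78·(1 − 0.866790) = 45.78·0.133210 = 6.0983 /hr

Final: 6.0983 /hr


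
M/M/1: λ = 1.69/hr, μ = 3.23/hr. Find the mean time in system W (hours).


W = 1/(μ−λ) = 1/(3.23 − 1.69) = 1/1.54 = 0.6494 hr

Final: 0.6494 hr


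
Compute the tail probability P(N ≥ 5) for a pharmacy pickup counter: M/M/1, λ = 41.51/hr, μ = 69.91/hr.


ρ = 41.51/69.91 = 0.5938
P(N ≥ n) = ρ^n = 0.5938^5 = 0.073802

Final: 0.073802


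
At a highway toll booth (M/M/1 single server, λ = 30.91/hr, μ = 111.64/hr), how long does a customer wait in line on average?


ρ = 30.91/111.64 = 0.2769
Wq = ρ/(μ−λ) = 0.2769/(111.64 − 30.91) = 0.2769/80.73 = 0.003430 hr

Final: 0.003430 hr


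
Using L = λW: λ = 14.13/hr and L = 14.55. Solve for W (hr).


W = L/λ = 14.55/14.13 = 1.0297 hr

Final: 1.0297 hr


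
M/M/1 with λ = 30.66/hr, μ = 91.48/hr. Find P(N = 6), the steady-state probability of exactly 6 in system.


ρ = 30.66/91.48 = 0.3352
P_n = (1−ρ)·ρ^n = (1 − 0.3352)·0.3352^6 = 0.6648·0.001417 = 0.0009423

Final: 0.0009423


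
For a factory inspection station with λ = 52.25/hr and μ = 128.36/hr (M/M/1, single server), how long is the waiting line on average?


ρ = 52.25/128.36 = 0.4071
Lq = ρ²/(1−ρ) = 0.1657/0.5929 = 0.2794

Final: 0.2794


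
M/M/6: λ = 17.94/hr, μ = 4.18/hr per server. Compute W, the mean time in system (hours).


a = 4.2919; ρ = 0.7153; P₀ = 0.011842
Lq = P₀·a^c·ρ/(c!(1−ρ)²) = 0.90728
Wq = Lq/λ = 0.90728/17.94 = 0.05057 hr
W = Wq + 1/μ = 0.05057 + 0.23923 = 0.28981 hr

Final: 0.28981 hr


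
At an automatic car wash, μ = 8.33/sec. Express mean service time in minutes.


Mean service time = 1/μ = 1/8.33 second = 0.12005 second
In minutes: 0.12005 × 0.0166667 = 0.002001 min

Final: 0.002001 min


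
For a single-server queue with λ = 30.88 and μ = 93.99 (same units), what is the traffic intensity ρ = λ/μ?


ρ = λ/μ = 30.88/93.99 = 0.3285

Final: 0.3285


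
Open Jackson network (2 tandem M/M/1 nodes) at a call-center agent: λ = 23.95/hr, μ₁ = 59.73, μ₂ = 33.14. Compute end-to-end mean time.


Each node sees arrival rate λ = 23.95/hr (tandem ⇒ throughput preserved).
W₁ = 1/(μ₁−λ) = 1/(59.73−23.95) = 0.02795 hr
W₂ = 1/(μ₂−λ) = 1/(33.14−23.95) = 0.10881 hr
W_total = W₁ + W₂ = 0.02795 + 0.10881 = 0.13676 hr

Final: 0.13676 hr


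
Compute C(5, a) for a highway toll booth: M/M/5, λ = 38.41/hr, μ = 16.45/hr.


a = λ/μ = 2.3350; ρ = a/5 = 0.4670
P₀ = 0.095181 (from M/M/c formula)
C(c,a) = [a^c/(c!(1−ρ))]·P₀ = [69.40520/(120·0.5330)]·0.095181
= 1.08512·0.095181 = 0.103282

Final: 0.103282


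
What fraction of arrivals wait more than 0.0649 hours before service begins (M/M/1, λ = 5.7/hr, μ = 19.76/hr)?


ρ = 5.7/19.76 = 0.2885
P(Wq > t) = ρ·e^{−(μ−λ)t} = 0.2885·e^{−0.9125}
= 0.2885·0.401522 = 0.115824

Final: 0.115824


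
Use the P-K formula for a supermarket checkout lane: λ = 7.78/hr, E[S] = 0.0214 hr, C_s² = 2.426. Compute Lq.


ρ = λ·E[S] = 7.78·0.0214 = 0.1665
Lq = ρ²(1+C_s²)/(2(1−ρ)) = 0.02772·(1+2.426)/(2·0.8335)
= 0.02772·3.4260/1.6670 = 0.05697

Final: 0.05697


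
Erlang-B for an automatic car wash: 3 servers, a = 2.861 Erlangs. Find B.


B(c,a) = (a^c/c!) / Σ_{k=0}^{c} a^k/k!
a^3/3! = 3.903034
Σ terms (k=0..3): 1.00000 + 2.86100 + 4.09266 + 3.90303 = 11.856694
B = 3.903034/11.856694 = 0.329184

Final: 0.329184


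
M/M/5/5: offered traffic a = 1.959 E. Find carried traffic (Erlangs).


B(5,1.959) = 0.034421 (Erlang-B)
Carried load = a(1 − B) = 1.959·(1 − 0.034421) = 1.959·0.965579 = 1.8916 E

Final: 1.8916 Erlangs


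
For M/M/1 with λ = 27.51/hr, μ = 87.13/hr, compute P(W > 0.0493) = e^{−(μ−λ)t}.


W ~ Exponential(μ−λ) for M/M/1.
μ − λ = 87.13 − 27.51 = 59.6200
P(W > t) = e^{−(μ−λ)t} = e^{−2.9393} = 0.052905

Final: 0.052905


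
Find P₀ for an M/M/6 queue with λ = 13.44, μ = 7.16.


a = λ/μ = 13.44/7.16 = 1.8771; ρ = a/c = 0.3128
Σ_{k=0}^{5} a^k/k! (terms k=0..5) = 1.00000 + 1.87709 + 1.76174 + 1.10232 + 0.51729 + 0.19420 = 6.45265
Tail: a^6/(6!(1−ρ)) = 43.74390/(720·0.6872) = 0.08842
P₀ = 1/(6.45265 + 0.08842) = 1/6.54106 = 0.152880

Final: 0.152880


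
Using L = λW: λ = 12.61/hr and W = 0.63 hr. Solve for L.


L = λW = 12.61·0.63 = 7.9443

Final: 7.9443


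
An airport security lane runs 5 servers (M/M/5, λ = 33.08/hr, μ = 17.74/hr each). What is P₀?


a = λ/μ = 33.08/17.74 = 1.8647; ρ = a/c = 0.3729
Σ_{k=0}^{4} a^k/k! (terms k=0..4) = 1.00000 + 1.86471 + 1.73858 + 1.08065 + 0.50377 = 6.18771
Tail: a^5/(5!(1−ρ)) = 22.54548/(120·0.6271) = 0.29962
P₀ = 1/(6.18771 + 0.29962) = 1/6.48733 = 0.154147

Final: 0.154147


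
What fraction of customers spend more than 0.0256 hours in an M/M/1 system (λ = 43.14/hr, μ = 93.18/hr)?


W ~ Exponential(μ−λ) for M/M/1.
μ − λ = 93.18 − 43.14 = 50.0400
P(W > t) = e^{−(μ−λ)t} = e^{−1.2810} = 0.277753

Final: 0.277753


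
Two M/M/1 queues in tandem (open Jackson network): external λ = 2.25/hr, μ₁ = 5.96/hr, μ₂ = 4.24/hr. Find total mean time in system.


Each node sees arrival rate λ = 2.25/hr (tandem ⇒ throughput preserved).
W₁ = 1/(μ₁−λ) = 1/(5.96−2.25) = 0.26954 hr
W₂ = 1/(μ₂−λ) = 1/(4.24−2.25) = 0.50251 hr
W_total = W₁ + W₂ = 0.26954 + 0.50251 = 0.77205 hr

Final: 0.77205 hr


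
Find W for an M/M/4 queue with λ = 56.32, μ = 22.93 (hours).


a = 2.4562; ρ = 0.6140; P₀ = 0.077693
Lq = P₀·a^c·ρ/(c!(1−ρ)²) = 0.48565
Wq = Lq/λ = 0.48565/56.32 = 0.008623 hr
W = Wq + 1/μ = 0.008623 + 0.04361 = 0.05223 hr

Final: 0.05223 hr
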